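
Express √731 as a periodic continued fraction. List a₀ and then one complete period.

a₀ = ⌊√731⌋ = 27.
With m₀=0, d₀=1 and mₖ₊₁ = dₖaₖ − mₖ, dₖ₊₁ = (n − mₖ₊₁²)/dₖ, aₖ₊₁ = ⌊(a₀+mₖ₊₁)/dₖ₊₁⌋:
  k=1: m=27, d=2, a=27
  k=2: m=27, d=1, a=54
d=1 and a=2a₀=54 at k=2, so the next step gives (m, d) = (27, 2) again — its k=1 value — and the period has length 2.

[27; 27, 54]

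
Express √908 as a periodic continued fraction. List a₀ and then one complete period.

a₀ = ⌊√908⌋ = 30.
With m₀=0, d₀=1 and mₖ₊₁ = dₖaₖ − mₖ, dₖ₊₁ = (n − mₖ₊₁²)/dₖ, aₖ₊₁ = ⌊(a₀+mₖ₊₁)/dₖ₊₁⌋:
  k=1: m=30, d=8, a=7
  k=2: m=26, d=29, a=1
  k=3: m=3, d=31, a=1
  k=4: m=28, d=4, a=14
  k=5: m=28, d=31, a=1
  k=6: m=3, d=29, a=1
  k=7: m=26, d=8, a=7
  k=8: m=30, d=1, a=60
d=1 and a=2a₀=60 at k=8, so the next step gives (m, d) = (30, 8) again — its k=1 value — and the period has length 8.

[30; 7, 1, 1, 14, 1, 1, 7, 60]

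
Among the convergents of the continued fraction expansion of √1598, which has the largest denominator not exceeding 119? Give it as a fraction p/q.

1599/40

√1598 = [39; 1, 38, 1, 78, …] (period length 4).
Convergents:
  p_0/q_0 = 39/1
  p_1/q_1 = 40/1
  p_2/q_2 = 1559/39
  p_3/q_3 = 1599/40
  p_4/q_4 = 126281/3159
q_3 = 40 ≤ 119 < 3159 = q_4, so the answer is 1599/40.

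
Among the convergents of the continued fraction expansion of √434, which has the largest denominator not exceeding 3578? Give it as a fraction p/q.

√434 = [20; 1, 4, 1, 40, …] (period length 4).
Convergents:
  p_0/q_0 = 20/1
  p_1/q_1 = 21/1
  p_2/q_2 = 104/5
  p_3/q_3 = 125/6
  p_4/q_4 = 5104/245
  p_5/q_5 = 5229/251
  p_6/q_6 = 26020/1249
  p_7/q_7 = 31249/1500
  p_8/q_8 = 1275980/61249
q_7 = 1500 ≤ 3578 < 61249 = q_8, so the answer is 31249/1500.

31249/1500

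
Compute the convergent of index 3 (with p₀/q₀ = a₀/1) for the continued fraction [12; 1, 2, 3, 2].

127/10

Using pₖ = aₖpₖ₋₁ + pₖ₋₂, qₖ = aₖqₖ₋₁ + qₖ₋₂ (with p₋₁=1, p₋₂=0, q₋₁=0, q₋₂=1):
  k=0: a=12, p=12, q=1
  k=1: a=1, p=13, q=1
  k=2: a=2, p=38, q=3
  k=3: a=3, p=127, q=10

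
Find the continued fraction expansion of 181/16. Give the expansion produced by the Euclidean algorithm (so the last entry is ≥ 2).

181 = 11×16 + 5
16 = 3×5 + 1
5 = 5×1 + 0  (stop)
So 181/16 = [11; 3, 5].

[11; 3, 5]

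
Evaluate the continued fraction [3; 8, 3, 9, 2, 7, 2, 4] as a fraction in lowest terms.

Using pₖ = aₖpₖ₋₁ + pₖ₋₂ and qₖ = aₖqₖ₋₁ + qₖ₋₂:
  k=0: a=3, p=3, q=1
  k=1: a=8, p=25, q=8
  k=2: a=3, p=78, q=25
  k=3: a=9, p=727, q=233
  k=4: a=2, p=1532, q=491
  k=5: a=7, p=11451, q=3670
  k=6: a=2, p=24434, q=7831
  k=7: a=4, p=109187, q=34994

109187/34994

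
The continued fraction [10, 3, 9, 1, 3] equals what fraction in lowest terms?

1249/121

Fold from the inside: start with 3/1.
  1 + 1/3 = 4/3
  9 + 3/4 = 39/4
  3 + 4/39 = 121/39
  10 + 39/121 = 1249/121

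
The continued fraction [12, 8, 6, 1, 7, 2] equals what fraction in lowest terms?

Fold from the inside: start with 2/1.
  7 + 1/2 = 15/2
  1 + 2/15 = 17/15
  6 + 15/17 = 117/17
  8 + 17/117 = 953/117
  12 + 117/953 = 11553/953

11553/953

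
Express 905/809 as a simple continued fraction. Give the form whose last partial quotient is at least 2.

[1; 8, 2, 2, 1, 13]

905 = 1*809 + 96
809 = 8*96 + 41
96 = 2*41 + 14
41 = 2*14 + 13
14 = 1*13 + 1
13 = 13*1 + 0  (stop)
So 905/809 = [1; 8, 2, 2, 1, 13].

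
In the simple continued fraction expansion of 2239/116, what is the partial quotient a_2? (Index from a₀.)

3

2239 = 19·116 + 35   →  a_0 = 19
116 = 3·35 + 11   →  a_1 = 3
35 = 3·11 + 2   →  a_2 = 3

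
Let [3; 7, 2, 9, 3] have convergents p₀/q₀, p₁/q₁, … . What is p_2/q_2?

47/15

Using pₖ = aₖpₖ₋₁ + pₖ₋₂, qₖ = aₖqₖ₋₁ + qₖ₋₂ (with p₋₁=1, p₋₂=0, q₋₁=0, q₋₂=1):
  k=0: a=3, p=3, q=1
  k=1: a=7, p=22, q=7
  k=2: a=2, p=47, q=15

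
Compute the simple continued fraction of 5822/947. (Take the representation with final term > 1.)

[6; 6, 1, 3, 4, 8]

5822 = 6·947 + 140
947 = 6·140 + 107
140 = 1·107 + 33
107 = 3·33 + 8
33 = 4·8 + 1
8 = 8·1 + 0  (stop)
So 5822/947 = [6; 6, 1, 3, 4, 8].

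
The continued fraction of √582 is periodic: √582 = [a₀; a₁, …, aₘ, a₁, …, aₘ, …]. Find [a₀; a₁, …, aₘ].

[24; 8, 48]

a₀ = ⌊√582⌋ = 24.
With m₀=0, d₀=1 and mₖ₊₁ = dₖaₖ − mₖ, dₖ₊₁ = (n − mₖ₊₁²)/dₖ, aₖ₊₁ = ⌊(a₀+mₖ₊₁)/dₖ₊₁⌋:
  k=1: m=24, d=6, a=8
  k=2: m=24, d=1, a=48
d=1 and a=2a₀=48 at k=2, so the next step gives (m, d) = (24, 6) again — its k=1 value — and the period has length 2.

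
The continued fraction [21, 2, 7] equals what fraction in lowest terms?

322/15

Fold from the inside: start with 7/1.
  2 + 1/7 = 15/7
  21 + 7/15 = 322/15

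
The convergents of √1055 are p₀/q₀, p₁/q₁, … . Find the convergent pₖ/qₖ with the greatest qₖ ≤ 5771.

108908/3353

√1055 = [32; 2, 12, 2, 64, …] (period length 4).
Convergents:
  p_0/q_0 = 32/1
  p_1/q_1 = 65/2
  p_2/q_2 = 812/25
  p_3/q_3 = 1689/52
  p_4/q_4 = 108908/3353
  p_5/q_5 = 219505/6758
q_4 = 3353 ≤ 5771 < 6758 = q_5, so the answer is 108908/3353.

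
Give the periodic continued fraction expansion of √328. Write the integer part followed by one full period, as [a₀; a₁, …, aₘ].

a₀ = ⌊√328⌋ = 18.

[18; 9, 36]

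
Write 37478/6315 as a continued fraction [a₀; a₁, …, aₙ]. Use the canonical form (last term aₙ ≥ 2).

37478 = 5·6315 + 5903
6315 = 1·5903 + 412
5903 = 14·412 + 135
412 = 3·135 + 7
135 = 19·7 + 2
7 = 3·2 + 1
2 = 2·1 + 0  (stop)
So 37478/6315 = [5; 1, 14, 3, 19, 3, 2].

[5; 1, 14, 3, 19, 3, 2]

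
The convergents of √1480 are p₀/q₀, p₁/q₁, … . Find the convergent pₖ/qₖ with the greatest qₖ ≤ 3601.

√1480 = [38; 2, 8, 19, 8, 2, 76, …] (period length 6).
Convergents:
  p_0/q_0 = 38/1
  p_1/q_1 = 77/2
  p_2/q_2 = 654/17
  p_3/q_3 = 12503/325
  p_4/q_4 = 100678/2617
  p_5/q_5 = 213859/5559
q_4 = 2617 ≤ 3601 < 5559 = q_5, so the answer is 100678/2617.

100678/2617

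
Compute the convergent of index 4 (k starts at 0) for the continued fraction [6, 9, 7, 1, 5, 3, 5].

2621/429

Using pₖ = aₖpₖ₋₁ + pₖ₋₂, qₖ = aₖqₖ₋₁ + qₖ₋₂ (with p₋₁=1, p₋₂=0, q₋₁=0, q₋₂=1):
  k=0: a=6, p=6, q=1
  k=1: a=9, p=55, q=9
  k=2: a=7, p=391, q=64
  k=3: a=1, p=446, q=73
  k=4: a=5, p=2621, q=429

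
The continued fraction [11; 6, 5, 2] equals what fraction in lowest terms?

759/68

Fold from the inside: start with 2/1.
  5 + 1/2 = 11/2
  6 + 2/11 = 68/11
  11 + 11/68 = 759/68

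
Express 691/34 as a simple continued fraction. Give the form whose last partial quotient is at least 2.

[20; 3, 11]

691 = 20*34 + 11
34 = 3*11 + 1
11 = 11*1 + 0  (stop)
So 691/34 = [20; 3, 11].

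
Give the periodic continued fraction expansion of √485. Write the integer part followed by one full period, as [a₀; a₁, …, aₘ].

a₀ = ⌊√485⌋ = 22.
With m₀=0, d₀=1 and mₖ₊₁ = dₖaₖ − mₖ, dₖ₊₁ = (n − mₖ₊₁²)/dₖ, aₖ₊₁ = ⌊(a₀+mₖ₊₁)/dₖ₊₁⌋:
  k=1: m=22, d=1, a=44
d=1 and a=2a₀=44 at k=1, so the next step gives (m, d) = (22, 1) again — its k=1 value — and the period has length 1.

[22; 44]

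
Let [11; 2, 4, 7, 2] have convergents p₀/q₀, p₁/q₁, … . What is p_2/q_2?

Using pₖ = aₖpₖ₋₁ + pₖ₋₂, qₖ = aₖqₖ₋₁ + qₖ₋₂ (with p₋₁=1, p₋₂=0, q₋₁=0, q₋₂=1):
  k=0: a=11, p=11, q=1
  k=1: a=2, p=23, q=2
  k=2: a=4, p=103, q=9

103/9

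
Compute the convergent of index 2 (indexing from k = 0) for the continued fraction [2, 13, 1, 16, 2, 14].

Using pₖ = aₖpₖ₋₁ + pₖ₋₂, qₖ = aₖqₖ₋₁ + qₖ₋₂ (with p₋₁=1, p₋₂=0, q₋₁=0, q₋₂=1):
  k=0: a=2, p=2, q=1
  k=1: a=13, p=27, q=13
  k=2: a=1, p=29, q=14

29/14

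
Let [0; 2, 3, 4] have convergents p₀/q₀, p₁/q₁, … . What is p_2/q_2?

3/7

Using pₖ = aₖpₖ₋₁ + pₖ₋₂, qₖ = aₖqₖ₋₁ + qₖ₋₂ (with p₋₁=1, p₋₂=0, q₋₁=0, q₋₂=1):
  k=0: a=0, p=0, q=1
  k=1: a=2, p=1, q=2
  k=2: a=3, p=3, q=7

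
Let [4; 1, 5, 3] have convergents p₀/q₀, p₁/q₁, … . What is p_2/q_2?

Using pₖ = aₖpₖ₋₁ + pₖ₋₂, qₖ = aₖqₖ₋₁ + qₖ₋₂ (with p₋₁=1, p₋₂=0, q₋₁=0, q₋₂=1):
  k=0: a=4, p=4, q=1
  k=1: a=1, p=5, q=1
  k=2: a=5, p=29, q=6

29/6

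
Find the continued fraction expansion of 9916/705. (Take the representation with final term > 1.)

9916 = 14×705 + 46
705 = 15×46 + 15
46 = 3×15 + 1
15 = 15×1 + 0  (stop)
So 9916/705 = [14; 15, 3, 15].

[14; 15, 3, 15]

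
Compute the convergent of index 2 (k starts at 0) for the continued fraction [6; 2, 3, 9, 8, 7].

Using pₖ = aₖpₖ₋₁ + pₖ₋₂, qₖ = aₖqₖ₋₁ + qₖ₋₂ (with p₋₁=1, p₋₂=0, q₋₁=0, q₋₂=1):
  k=0: a=6, p=6, q=1
  k=1: a=2, p=13, q=2
  k=2: a=3, p=45, q=7

45/7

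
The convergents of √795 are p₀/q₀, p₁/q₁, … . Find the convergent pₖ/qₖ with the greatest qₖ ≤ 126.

√795 = [28; 5, 9, 5, 56, …] (period length 4).
Convergents:
  p_0/q_0 = 28/1
  p_1/q_1 = 141/5
  p_2/q_2 = 1297/46
  p_3/q_3 = 6626/235
q_2 = 46 ≤ 126 < 235 = q_3, so the answer is 1297/46.

1297/46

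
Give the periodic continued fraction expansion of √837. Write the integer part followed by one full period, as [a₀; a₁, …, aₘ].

a₀ = ⌊√837⌋ = 28.

[28; 1, 13, 2, 13, 1, 56]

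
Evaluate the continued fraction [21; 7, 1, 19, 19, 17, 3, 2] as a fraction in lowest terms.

Fold from the inside: start with 2/1.
  3 + 1/2 = 7/2
  17 + 2/7 = 121/7
  19 + 7/121 = 2306/121
  19 + 121/2306 = 43935/2306
  1 + 2306/43935 = 46241/43935
  7 + 43935/46241 = 367622/46241
  21 + 46241/367622 = 7766303/367622

7766303/367622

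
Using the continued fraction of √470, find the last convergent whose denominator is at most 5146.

73862/3407

√470 = [21; 1, 2, 8, 2, 1, 42, …] (period length 6).
Convergents:
  p_0/q_0 = 21/1
  p_1/q_1 = 22/1
  p_2/q_2 = 65/3
  p_3/q_3 = 542/25
  p_4/q_4 = 1149/53
  p_5/q_5 = 1691/78
  p_6/q_6 = 72171/3329
  p_7/q_7 = 73862/3407
  p_8/q_8 = 219895/10143
q_7 = 3407 ≤ 5146 < 10143 = q_8, so the answer is 73862/3407.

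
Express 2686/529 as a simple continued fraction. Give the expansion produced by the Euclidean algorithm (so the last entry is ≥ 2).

[5; 12, 1, 9, 4]

2686 = 5×529 + 41
529 = 12×41 + 37
41 = 1×37 + 4
37 = 9×4 + 1
4 = 4×1 + 0  (stop)
So 2686/529 = [5; 12, 1, 9, 4].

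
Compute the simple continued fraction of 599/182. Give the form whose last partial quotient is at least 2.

[3; 3, 2, 3, 3, 2]

599 = 3×182 + 53
182 = 3×53 + 23
53 = 2×23 + 7
23 = 3×7 + 2
7 = 3×2 + 1
2 = 2×1 + 0  (stop)
So 599/182 = [3; 3, 2, 3, 3, 2].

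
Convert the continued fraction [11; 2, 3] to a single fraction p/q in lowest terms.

Fold from the inside: start with 3/1.
  2 + 1/3 = 7/3
  11 + 3/7 = 80/7

80/7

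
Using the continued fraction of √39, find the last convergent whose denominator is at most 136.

√39 = [6; 4, 12, …] (period length 2).
Convergents:
  p_0/q_0 = 6/1
  p_1/q_1 = 25/4
  p_2/q_2 = 306/49
  p_3/q_3 = 1249/200
q_2 = 49 ≤ 136 < 200 = q_3, so the answer is 306/49.

306/49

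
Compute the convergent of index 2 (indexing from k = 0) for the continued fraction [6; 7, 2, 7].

92/15

Using pₖ = aₖpₖ₋₁ + pₖ₋₂, qₖ = aₖqₖ₋₁ + qₖ₋₂ (with p₋₁=1, p₋₂=0, q₋₁=0, q₋₂=1):
  k=0: a=6, p=6, q=1
  k=1: a=7, p=43, q=7
  k=2: a=2, p=92, q=15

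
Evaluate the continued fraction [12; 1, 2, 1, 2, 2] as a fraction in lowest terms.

331/26

Fold from the inside: start with 2/1.
  2 + 1/2 = 5/2
  1 + 2/5 = 7/5
  2 + 5/7 = 19/7
  1 + 7/19 = 26/19
  12 + 19/26 = 331/26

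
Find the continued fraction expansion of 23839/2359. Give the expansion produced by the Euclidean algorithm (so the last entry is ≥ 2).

23839 = 10·2359 + 249
2359 = 9·249 + 118
249 = 2·118 + 13
118 = 9·13 + 1
13 = 13·1 + 0  (stop)
So 23839/2359 = [10; 9, 2, 9, 13].

[10; 9, 2, 9, 13]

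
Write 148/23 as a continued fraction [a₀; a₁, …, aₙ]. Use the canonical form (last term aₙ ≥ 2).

148 = 6×23 + 10
23 = 2×10 + 3
10 = 3×3 + 1
3 = 3×1 + 0  (stop)
So 148/23 = [6; 2, 3, 3].

[6; 2, 3, 3]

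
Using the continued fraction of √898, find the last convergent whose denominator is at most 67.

√898 = [29; 1, 28, 1, 58, …] (period length 4).
Convergents:
  p_0/q_0 = 29/1
  p_1/q_1 = 30/1
  p_2/q_2 = 869/29
  p_3/q_3 = 899/30
  p_4/q_4 = 53011/1769
q_3 = 30 ≤ 67 < 1769 = q_4, so the answer is 899/30.

899/30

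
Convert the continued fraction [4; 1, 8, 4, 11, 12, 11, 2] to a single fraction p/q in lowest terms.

569893/116499

Fold from the inside: start with 2/1.
  11 + 1/2 = 23/2
  12 + 2/23 = 278/23
  11 + 23/278 = 3081/278
  4 + 278/3081 = 12602/3081
  8 + 3081/12602 = 103897/12602
  1 + 12602/103897 = 116499/103897
  4 + 103897/116499 = 569893/116499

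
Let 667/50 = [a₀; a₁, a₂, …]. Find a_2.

1

667 = 13·50 + 17   →  a_0 = 13
50 = 2·17 + 16   →  a_1 = 2
17 = 1·16 + 1   →  a_2 = 1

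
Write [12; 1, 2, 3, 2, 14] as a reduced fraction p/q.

4215/332

Using pₖ = aₖpₖ₋₁ + pₖ₋₂ and qₖ = aₖqₖ₋₁ + qₖ₋₂:
  k=0: a=12, p=12, q=1
  k=1: a=1, p=13, q=1
  k=2: a=2, p=38, q=3
  k=3: a=3, p=127, q=10
  k=4: a=2, p=292, q=23
  k=5: a=14, p=4215, q=332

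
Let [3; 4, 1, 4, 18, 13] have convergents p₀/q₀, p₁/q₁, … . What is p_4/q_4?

Using pₖ = aₖpₖ₋₁ + pₖ₋₂, qₖ = aₖqₖ₋₁ + qₖ₋₂ (with p₋₁=1, p₋₂=0, q₋₁=0, q₋₂=1):
  k=0: a=3, p=3, q=1
  k=1: a=4, p=13, q=4
  k=2: a=1, p=16, q=5
  k=3: a=4, p=77, q=24
  k=4: a=18, p=1402, q=437

1402/437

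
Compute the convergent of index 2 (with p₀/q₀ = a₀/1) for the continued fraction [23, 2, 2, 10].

Using pₖ = aₖpₖ₋₁ + pₖ₋₂, qₖ = aₖqₖ₋₁ + qₖ₋₂ (with p₋₁=1, p₋₂=0, q₋₁=0, q₋₂=1):
  k=0: a=23, p=23, q=1
  k=1: a=2, p=47, q=2
  k=2: a=2, p=117, q=5

117/5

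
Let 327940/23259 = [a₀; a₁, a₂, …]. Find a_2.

19

327940 = 14·23259 + 2314   →  a_0 = 14
23259 = 10·2314 + 119   →  a_1 = 10
2314 = 19·119 + 53   →  a_2 = 19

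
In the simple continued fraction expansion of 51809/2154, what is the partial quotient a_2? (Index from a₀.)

16

51809 = 24·2154 + 113   →  a_0 = 24
2154 = 19·113 + 7   →  a_1 = 19
113 = 16·7 + 1   →  a_2 = 16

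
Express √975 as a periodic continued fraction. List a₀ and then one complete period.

[31; 4, 2, 4, 62]

a₀ = ⌊√975⌋ = 31.
With m₀=0, d₀=1 and mₖ₊₁ = dₖaₖ − mₖ, dₖ₊₁ = (n − mₖ₊₁²)/dₖ, aₖ₊₁ = ⌊(a₀+mₖ₊₁)/dₖ₊₁⌋:
  k=1: m=31, d=14, a=4
  k=2: m=25, d=25, a=2
  k=3: m=25, d=14, a=4
  k=4: m=31, d=1, a=62
d=1 and a=2a₀=62 at k=4, so the next step gives (m, d) = (31, 14) again — its k=1 value — and the period has length 4.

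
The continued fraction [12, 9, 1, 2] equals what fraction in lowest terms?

351/29

Fold from the inside: start with 2/1.
  1 + 1/2 = 3/2
  9 + 2/3 = 29/3
  12 + 3/29 = 351/29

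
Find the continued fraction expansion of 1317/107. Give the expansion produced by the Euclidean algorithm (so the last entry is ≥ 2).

[12; 3, 4, 8]

1317 = 12·107 + 33
107 = 3·33 + 8
33 = 4·8 + 1
8 = 8·1 + 0  (stop)
So 1317/107 = [12; 3, 4, 8].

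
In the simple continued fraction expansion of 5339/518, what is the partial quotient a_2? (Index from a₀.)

5339 = 10·518 + 159   →  a_0 = 10
518 = 3·159 + 41   →  a_1 = 3
159 = 3·41 + 36   →  a_2 = 3

3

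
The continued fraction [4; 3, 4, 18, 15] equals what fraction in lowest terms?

15371/3568

Using pₖ = aₖpₖ₋₁ + pₖ₋₂ and qₖ = aₖqₖ₋₁ + qₖ₋₂:
  k=0: a=4, p=4, q=1
  k=1: a=3, p=13, q=3
  k=2: a=4, p=56, q=13
  k=3: a=18, p=1021, q=237
  k=4: a=15, p=15371, q=3568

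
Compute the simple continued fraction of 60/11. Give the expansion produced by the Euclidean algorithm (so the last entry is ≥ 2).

[5; 2, 5]

60 = 5·11 + 5
11 = 2·5 + 1
5 = 5·1 + 0  (stop)
So 60/11 = [5; 2, 5].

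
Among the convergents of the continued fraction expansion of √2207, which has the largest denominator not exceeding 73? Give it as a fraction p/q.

2208/47

√2207 = [46; 1, 45, 1, 92, …] (period length 4).
Convergents:
  p_0/q_0 = 46/1
  p_1/q_1 = 47/1
  p_2/q_2 = 2161/46
  p_3/q_3 = 2208/47
  p_4/q_4 = 205297/4370
q_3 = 47 ≤ 73 < 4370 = q_4, so the answer is 2208/47.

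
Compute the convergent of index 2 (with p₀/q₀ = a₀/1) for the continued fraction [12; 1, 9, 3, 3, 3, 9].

129/10

Using pₖ = aₖpₖ₋₁ + pₖ₋₂, qₖ = aₖqₖ₋₁ + qₖ₋₂ (with p₋₁=1, p₋₂=0, q₋₁=0, q₋₂=1):
  k=0: a=12, p=12, q=1
  k=1: a=1, p=13, q=1
  k=2: a=9, p=129, q=10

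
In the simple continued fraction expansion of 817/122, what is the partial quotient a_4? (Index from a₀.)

2

817 = 6·122 + 85   →  a_0 = 6
122 = 1·85 + 37   →  a_1 = 1
85 = 2·37 + 11   →  a_2 = 2
37 = 3·11 + 4   →  a_3 = 3
11 = 2·4 + 3   →  a_4 = 2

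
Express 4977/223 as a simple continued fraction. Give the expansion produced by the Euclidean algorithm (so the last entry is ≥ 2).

4977 = 22*223 + 71
223 = 3*71 + 10
71 = 7*10 + 1
10 = 10*1 + 0  (stop)
So 4977/223 = [22; 3, 7, 10].

[22; 3, 7, 10]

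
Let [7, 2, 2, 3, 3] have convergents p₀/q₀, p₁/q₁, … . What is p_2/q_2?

Using pₖ = aₖpₖ₋₁ + pₖ₋₂, qₖ = aₖqₖ₋₁ + qₖ₋₂ (with p₋₁=1, p₋₂=0, q₋₁=0, q₋₂=1):
  k=0: a=7, p=7, q=1
  k=1: a=2, p=15, q=2
  k=2: a=2, p=37, q=5

37/5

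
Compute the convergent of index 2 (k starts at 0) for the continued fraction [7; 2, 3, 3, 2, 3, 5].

Using pₖ = aₖpₖ₋₁ + pₖ₋₂, qₖ = aₖqₖ₋₁ + qₖ₋₂ (with p₋₁=1, p₋₂=0, q₋₁=0, q₋₂=1):
  k=0: a=7, p=7, q=1
  k=1: a=2, p=15, q=2
  k=2: a=3, p=52, q=7

52/7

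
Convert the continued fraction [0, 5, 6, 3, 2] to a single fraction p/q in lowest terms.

Using pₖ = aₖpₖ₋₁ + pₖ₋₂ and qₖ = aₖqₖ₋₁ + qₖ₋₂:
  k=0: a=0, p=0, q=1
  k=1: a=5, p=1, q=5
  k=2: a=6, p=6, q=31
  k=3: a=3, p=19, q=98
  k=4: a=2, p=44, q=227

44/227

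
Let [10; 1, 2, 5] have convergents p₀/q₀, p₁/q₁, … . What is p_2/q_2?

32/3

Using pₖ = aₖpₖ₋₁ + pₖ₋₂, qₖ = aₖqₖ₋₁ + qₖ₋₂ (with p₋₁=1, p₋₂=0, q₋₁=0, q₋₂=1):
  k=0: a=10, p=10, q=1
  k=1: a=1, p=11, q=1
  k=2: a=2, p=32, q=3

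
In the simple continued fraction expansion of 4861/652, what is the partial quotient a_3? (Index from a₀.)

4861 = 7·652 + 297   →  a_0 = 7
652 = 2·297 + 58   →  a_1 = 2
297 = 5·58 + 7   →  a_2 = 5
58 = 8·7 + 2   →  a_3 = 8

8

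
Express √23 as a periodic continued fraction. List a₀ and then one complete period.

a₀ = ⌊√23⌋ = 4.
With m₀=0, d₀=1 and mₖ₊₁ = dₖaₖ − mₖ, dₖ₊₁ = (n − mₖ₊₁²)/dₖ, aₖ₊₁ = ⌊(a₀+mₖ₊₁)/dₖ₊₁⌋:
  k=1: m=4, d=7, a=1
  k=2: m=3, d=2, a=3
  k=3: m=3, d=7, a=1
  k=4: m=4, d=1, a=8
d=1 and a=2a₀=8 at k=4, so the next step gives (m, d) = (4, 7) again — its k=1 value — and the period has length 4.

[4; 1, 3, 1, 8]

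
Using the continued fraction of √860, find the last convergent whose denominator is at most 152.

3871/132

√860 = [29; 3, 14, 3, 58, …] (period length 4).
Convergents:
  p_0/q_0 = 29/1
  p_1/q_1 = 88/3
  p_2/q_2 = 1261/43
  p_3/q_3 = 3871/132
  p_4/q_4 = 225779/7699
q_3 = 132 ≤ 152 < 7699 = q_4, so the answer is 3871/132.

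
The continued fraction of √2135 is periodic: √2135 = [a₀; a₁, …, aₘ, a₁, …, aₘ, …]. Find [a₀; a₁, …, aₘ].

a₀ = ⌊√2135⌋ = 46.
With m₀=0, d₀=1 and mₖ₊₁ = dₖaₖ − mₖ, dₖ₊₁ = (n − mₖ₊₁²)/dₖ, aₖ₊₁ = ⌊(a₀+mₖ₊₁)/dₖ₊₁⌋:
  k=1: m=46, d=19, a=4
  k=2: m=30, d=65, a=1
  k=3: m=35, d=14, a=5
  k=4: m=35, d=65, a=1
  k=5: m=30, d=19, a=4
  k=6: m=46, d=1, a=92
d=1 and a=2a₀=92 at k=6, so the next step gives (m, d) = (46, 19) again — its k=1 value — and the period has length 6.

[46; 4, 1, 5, 1, 4, 92]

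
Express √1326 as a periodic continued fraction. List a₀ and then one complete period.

a₀ = ⌊√1326⌋ = 36.
With m₀=0, d₀=1 and mₖ₊₁ = dₖaₖ − mₖ, dₖ₊₁ = (n − mₖ₊₁²)/dₖ, aₖ₊₁ = ⌊(a₀+mₖ₊₁)/dₖ₊₁⌋:
  k=1: m=36, d=30, a=2
  k=2: m=24, d=25, a=2
  k=3: m=26, d=26, a=2
  k=4: m=26, d=25, a=2
  k=5: m=24, d=30, a=2
  k=6: m=36, d=1, a=72
d=1 and a=2a₀=72 at k=6, so the next step gives (m, d) = (36, 30) again — its k=1 value — and the period has length 6.

[36; 2, 2, 2, 2, 2, 72]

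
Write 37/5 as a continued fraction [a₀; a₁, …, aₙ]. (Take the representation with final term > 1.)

37 = 7×5 + 2
5 = 2×2 + 1
2 = 2×1 + 0  (stop)
So 37/5 = [7; 2, 2].

[7; 2, 2]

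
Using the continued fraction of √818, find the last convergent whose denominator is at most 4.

√818 = [28; 1, 1, 1, 1, 56, …] (period length 5).
Convergents:
  p_0/q_0 = 28/1
  p_1/q_1 = 29/1
  p_2/q_2 = 57/2
  p_3/q_3 = 86/3
  p_4/q_4 = 143/5
q_3 = 3 ≤ 4 < 5 = q_4, so the answer is 86/3.

86/3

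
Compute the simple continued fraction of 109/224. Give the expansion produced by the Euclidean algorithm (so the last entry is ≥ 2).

109 = 0*224 + 109
224 = 2*109 + 6
109 = 18*6 + 1
6 = 6*1 + 0  (stop)
So 109/224 = [0; 2, 18, 6].

[0; 2, 18, 6]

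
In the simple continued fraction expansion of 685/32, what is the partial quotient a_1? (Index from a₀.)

2

685 = 21·32 + 13   →  a_0 = 21
32 = 2·13 + 6   →  a_1 = 2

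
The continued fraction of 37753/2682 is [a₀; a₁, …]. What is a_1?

13

37753 = 14·2682 + 205   →  a_0 = 14
2682 = 13·205 + 17   →  a_1 = 13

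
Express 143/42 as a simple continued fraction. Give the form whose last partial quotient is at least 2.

[3; 2, 2, 8]

143 = 3*42 + 17
42 = 2*17 + 8
17 = 2*8 + 1
8 = 8*1 + 0  (stop)
So 143/42 = [3; 2, 2, 8].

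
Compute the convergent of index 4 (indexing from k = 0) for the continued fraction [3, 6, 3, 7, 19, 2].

8401/2660

Using pₖ = aₖpₖ₋₁ + pₖ₋₂, qₖ = aₖqₖ₋₁ + qₖ₋₂ (with p₋₁=1, p₋₂=0, q₋₁=0, q₋₂=1):
  k=0: a=3, p=3, q=1
  k=1: a=6, p=19, q=6
  k=2: a=3, p=60, q=19
  k=3: a=7, p=439, q=139
  k=4: a=19, p=8401, q=2660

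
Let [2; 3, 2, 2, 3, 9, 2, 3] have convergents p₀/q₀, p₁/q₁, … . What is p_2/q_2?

16/7

Using pₖ = aₖpₖ₋₁ + pₖ₋₂, qₖ = aₖqₖ₋₁ + qₖ₋₂ (with p₋₁=1, p₋₂=0, q₋₁=0, q₋₂=1):
  k=0: a=2, p=2, q=1
  k=1: a=3, p=7, q=3
  k=2: a=2, p=16, q=7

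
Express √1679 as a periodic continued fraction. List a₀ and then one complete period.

[40; 1, 39, 1, 80]

a₀ = ⌊√1679⌋ = 40.
With m₀=0, d₀=1 and mₖ₊₁ = dₖaₖ − mₖ, dₖ₊₁ = (n − mₖ₊₁²)/dₖ, aₖ₊₁ = ⌊(a₀+mₖ₊₁)/dₖ₊₁⌋:
  k=1: m=40, d=79, a=1
  k=2: m=39, d=2, a=39
  k=3: m=39, d=79, a=1
  k=4: m=40, d=1, a=80
d=1 and a=2a₀=80 at k=4, so the next step gives (m, d) = (40, 79) again — its k=1 value — and the period has length 4.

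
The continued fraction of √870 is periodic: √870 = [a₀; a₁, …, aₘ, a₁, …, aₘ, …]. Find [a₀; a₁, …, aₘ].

[29; 2, 58]

a₀ = ⌊√870⌋ = 29.
With m₀=0, d₀=1 and mₖ₊₁ = dₖaₖ − mₖ, dₖ₊₁ = (n − mₖ₊₁²)/dₖ, aₖ₊₁ = ⌊(a₀+mₖ₊₁)/dₖ₊₁⌋:
  k=1: m=29, d=29, a=2
  k=2: m=29, d=1, a=58
d=1 and a=2a₀=58 at k=2, so the next step gives (m, d) = (29, 29) again — its k=1 value — and the period has length 2.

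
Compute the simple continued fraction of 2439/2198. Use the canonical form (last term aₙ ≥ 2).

2439 = 1*2198 + 241
2198 = 9*241 + 29
241 = 8*29 + 9
29 = 3*9 + 2
9 = 4*2 + 1
2 = 2*1 + 0  (stop)
So 2439/2198 = [1; 9, 8, 3, 4, 2].

[1; 9, 8, 3, 4, 2]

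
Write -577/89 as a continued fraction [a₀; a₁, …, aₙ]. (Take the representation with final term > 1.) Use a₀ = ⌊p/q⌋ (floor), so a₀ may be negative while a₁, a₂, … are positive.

[-7; 1, 1, 14, 3]

-577 = -7×89 + 46
89 = 1×46 + 43
46 = 1×43 + 3
43 = 14×3 + 1
3 = 3×1 + 0  (stop)
So -577/89 = [-7; 1, 1, 14, 3].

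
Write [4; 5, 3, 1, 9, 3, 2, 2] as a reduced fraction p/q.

15043/3590

Using pₖ = aₖpₖ₋₁ + pₖ₋₂ and qₖ = aₖqₖ₋₁ + qₖ₋₂:
  k=0: a=4, p=4, q=1
  k=1: a=5, p=21, q=5
  k=2: a=3, p=67, q=16
  k=3: a=1, p=88, q=21
  k=4: a=9, p=859, q=205
  k=5: a=3, p=2665, q=636
  k=6: a=2, p=6189, q=1477
  k=7: a=2, p=15043, q=3590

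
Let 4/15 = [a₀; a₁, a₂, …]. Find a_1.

4 = 0·15 + 4   →  a_0 = 0
15 = 3·4 + 3   →  a_1 = 3

3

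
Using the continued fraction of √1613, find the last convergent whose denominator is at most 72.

√1613 = [40; 6, 6, 80, …] (period length 3).
Convergents:
  p_0/q_0 = 40/1
  p_1/q_1 = 241/6
  p_2/q_2 = 1486/37
  p_3/q_3 = 119121/2966
q_2 = 37 ≤ 72 < 2966 = q_3, so the answer is 1486/37.

1486/37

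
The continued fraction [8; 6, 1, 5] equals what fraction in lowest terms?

334/41

Using pₖ = aₖpₖ₋₁ + pₖ₋₂ and qₖ = aₖqₖ₋₁ + qₖ₋₂:
  k=0: a=8, p=8, q=1
  k=1: a=6, p=49, q=6
  k=2: a=1, p=57, q=7
  k=3: a=5, p=334, q=41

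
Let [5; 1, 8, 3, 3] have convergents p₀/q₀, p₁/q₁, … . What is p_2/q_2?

Using pₖ = aₖpₖ₋₁ + pₖ₋₂, qₖ = aₖqₖ₋₁ + qₖ₋₂ (with p₋₁=1, p₋₂=0, q₋₁=0, q₋₂=1):
  k=0: a=5, p=5, q=1
  k=1: a=1, p=6, q=1
  k=2: a=8, p=53, q=9

53/9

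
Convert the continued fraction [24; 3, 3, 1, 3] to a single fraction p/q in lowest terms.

Using pₖ = aₖpₖ₋₁ + pₖ₋₂ and qₖ = aₖqₖ₋₁ + qₖ₋₂:
  k=0: a=24, p=24, q=1
  k=1: a=3, p=73, q=3
  k=2: a=3, p=243, q=10
  k=3: a=1, p=316, q=13
  k=4: a=3, p=1191, q=49

1191/49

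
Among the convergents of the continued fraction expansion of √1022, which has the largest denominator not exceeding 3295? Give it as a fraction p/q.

65440/2047

√1022 = [31; 1, 30, 1, 62, …] (period length 4).
Convergents:
  p_0/q_0 = 31/1
  p_1/q_1 = 32/1
  p_2/q_2 = 991/31
  p_3/q_3 = 1023/32
  p_4/q_4 = 64417/2015
  p_5/q_5 = 65440/2047
  p_6/q_6 = 2027617/63425
q_5 = 2047 ≤ 3295 < 63425 = q_6, so the answer is 65440/2047.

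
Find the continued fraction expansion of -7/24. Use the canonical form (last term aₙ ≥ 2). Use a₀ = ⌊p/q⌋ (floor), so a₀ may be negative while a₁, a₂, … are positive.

[-1; 1, 2, 2, 3]

-7 = -1*24 + 17
24 = 1*17 + 7
17 = 2*7 + 3
7 = 2*3 + 1
3 = 3*1 + 0  (stop)
So -7/24 = [-1; 1, 2, 2, 3].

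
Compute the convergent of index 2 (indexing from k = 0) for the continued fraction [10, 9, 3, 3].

Using pₖ = aₖpₖ₋₁ + pₖ₋₂, qₖ = aₖqₖ₋₁ + qₖ₋₂ (with p₋₁=1, p₋₂=0, q₋₁=0, q₋₂=1):
  k=0: a=10, p=10, q=1
  k=1: a=9, p=91, q=9
  k=2: a=3, p=283, q=28

283/28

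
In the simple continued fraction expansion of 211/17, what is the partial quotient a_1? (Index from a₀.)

2

211 = 12·17 + 7   →  a_0 = 12
17 = 2·7 + 3   →  a_1 = 2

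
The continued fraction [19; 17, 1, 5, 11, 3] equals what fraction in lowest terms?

70355/3692

Fold from the inside: start with 3/1.
  11 + 1/3 = 34/3
  5 + 3/34 = 173/34
  1 + 34/173 = 207/173
  17 + 173/207 = 3692/207
  19 + 207/3692 = 70355/3692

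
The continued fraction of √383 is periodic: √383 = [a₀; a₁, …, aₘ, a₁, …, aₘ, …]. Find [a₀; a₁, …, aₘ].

[19; 1, 1, 3, 19, 3, 1, 1, 38]

a₀ = ⌊√383⌋ = 19.
With m₀=0, d₀=1 and mₖ₊₁ = dₖaₖ − mₖ, dₖ₊₁ = (n − mₖ₊₁²)/dₖ, aₖ₊₁ = ⌊(a₀+mₖ₊₁)/dₖ₊₁⌋:
  k=1: m=19, d=22, a=1
  k=2: m=3, d=17, a=1
  k=3: m=14, d=11, a=3
  k=4: m=19, d=2, a=19
  k=5: m=19, d=11, a=3
  k=6: m=14, d=17, a=1
  k=7: m=3, d=22, a=1
  k=8: m=19, d=1, a=38
d=1 and a=2a₀=38 at k=8, so the next step gives (m, d) = (19, 22) again — its k=1 value — and the period has length 8.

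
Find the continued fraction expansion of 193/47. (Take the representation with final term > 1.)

193 = 4*47 + 5
47 = 9*5 + 2
5 = 2*2 + 1
2 = 2*1 + 0  (stop)
So 193/47 = [4; 9, 2, 2].

[4; 9, 2, 2]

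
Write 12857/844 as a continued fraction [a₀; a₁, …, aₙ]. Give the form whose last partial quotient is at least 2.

12857 = 15*844 + 197
844 = 4*197 + 56
197 = 3*56 + 29
56 = 1*29 + 27
29 = 1*27 + 2
27 = 13*2 + 1
2 = 2*1 + 0  (stop)
So 12857/844 = [15; 4, 3, 1, 1, 13, 2].

[15; 4, 3, 1, 1, 13, 2]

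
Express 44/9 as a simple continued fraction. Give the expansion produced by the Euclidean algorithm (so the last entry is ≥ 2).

[4; 1, 8]

44 = 4·9 + 8
9 = 1·8 + 1
8 = 8·1 + 0  (stop)
So 44/9 = [4; 1, 8].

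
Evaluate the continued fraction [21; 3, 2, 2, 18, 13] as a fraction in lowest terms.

87007/4086

Fold from the inside: start with 13/1.
  18 + 1/13 = 235/13
  2 + 13/235 = 483/235
  2 + 235/483 = 1201/483
  3 + 483/1201 = 4086/1201
  21 + 1201/4086 = 87007/4086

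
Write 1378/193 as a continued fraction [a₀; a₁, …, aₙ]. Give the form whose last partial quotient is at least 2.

[7; 7, 6, 1, 3]

1378 = 7×193 + 27
193 = 7×27 + 4
27 = 6×4 + 3
4 = 1×3 + 1
3 = 3×1 + 0  (stop)
So 1378/193 = [7; 7, 6, 1, 3].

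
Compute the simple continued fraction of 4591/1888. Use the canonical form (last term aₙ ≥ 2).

[2; 2, 3, 6, 3, 2, 2, 2]

4591 = 2*1888 + 815
1888 = 2*815 + 258
815 = 3*258 + 41
258 = 6*41 + 12
41 = 3*12 + 5
12 = 2*5 + 2
5 = 2*2 + 1
2 = 2*1 + 0  (stop)
So 4591/1888 = [2; 2, 3, 6, 3, 2, 2, 2].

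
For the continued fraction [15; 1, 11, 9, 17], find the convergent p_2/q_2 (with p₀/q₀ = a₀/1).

191/12

Using pₖ = aₖpₖ₋₁ + pₖ₋₂, qₖ = aₖqₖ₋₁ + qₖ₋₂ (with p₋₁=1, p₋₂=0, q₋₁=0, q₋₂=1):
  k=0: a=15, p=15, q=1
  k=1: a=1, p=16, q=1
  k=2: a=11, p=191, q=12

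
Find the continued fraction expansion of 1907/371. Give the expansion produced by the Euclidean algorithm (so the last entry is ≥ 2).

1907 = 5*371 + 52
371 = 7*52 + 7
52 = 7*7 + 3
7 = 2*3 + 1
3 = 3*1 + 0  (stop)
So 1907/371 = [5; 7, 7, 2, 3].

[5; 7, 7, 2, 3]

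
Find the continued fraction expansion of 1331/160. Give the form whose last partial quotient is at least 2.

1331 = 8×160 + 51
160 = 3×51 + 7
51 = 7×7 + 2
7 = 3×2 + 1
2 = 2×1 + 0  (stop)
So 1331/160 = [8; 3, 7, 3, 2].

[8; 3, 7, 3, 2]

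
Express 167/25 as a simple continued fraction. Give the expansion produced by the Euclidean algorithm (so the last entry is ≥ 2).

[6; 1, 2, 8]

167 = 6*25 + 17
25 = 1*17 + 8
17 = 2*8 + 1
8 = 8*1 + 0  (stop)
So 167/25 = [6; 1, 2, 8].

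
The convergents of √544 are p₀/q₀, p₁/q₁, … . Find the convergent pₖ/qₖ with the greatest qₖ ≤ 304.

2449/105

√544 = [23; 3, 11, 3, 46, …] (period length 4).
Convergents:
  p_0/q_0 = 23/1
  p_1/q_1 = 70/3
  p_2/q_2 = 793/34
  p_3/q_3 = 2449/105
  p_4/q_4 = 113447/4864
q_3 = 105 ≤ 304 < 4864 = q_4, so the answer is 2449/105.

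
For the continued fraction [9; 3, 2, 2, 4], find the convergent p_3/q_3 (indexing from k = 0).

Using pₖ = aₖpₖ₋₁ + pₖ₋₂, qₖ = aₖqₖ₋₁ + qₖ₋₂ (with p₋₁=1, p₋₂=0, q₋₁=0, q₋₂=1):
  k=0: a=9, p=9, q=1
  k=1: a=3, p=28, q=3
  k=2: a=2, p=65, q=7
  k=3: a=2, p=158, q=17

158/17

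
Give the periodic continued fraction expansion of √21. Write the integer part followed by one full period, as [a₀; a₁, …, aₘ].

[4; 1, 1, 2, 1, 1, 8]

a₀ = ⌊√21⌋ = 4.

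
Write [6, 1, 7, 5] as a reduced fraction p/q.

Fold from the inside: start with 5/1.
  7 + 1/5 = 36/5
  1 + 5/36 = 41/36
  6 + 36/41 = 282/41

282/41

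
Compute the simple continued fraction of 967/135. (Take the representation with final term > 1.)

967 = 7*135 + 22
135 = 6*22 + 3
22 = 7*3 + 1
3 = 3*1 + 0  (stop)
So 967/135 = [7; 6, 7, 3].

[7; 6, 7, 3]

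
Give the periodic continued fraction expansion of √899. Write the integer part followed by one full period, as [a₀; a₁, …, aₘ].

[29; 1, 58]

a₀ = ⌊√899⌋ = 29.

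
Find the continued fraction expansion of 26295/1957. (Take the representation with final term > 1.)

26295 = 13·1957 + 854
1957 = 2·854 + 249
854 = 3·249 + 107
249 = 2·107 + 35
107 = 3·35 + 2
35 = 17·2 + 1
2 = 2·1 + 0  (stop)
So 26295/1957 = [13; 2, 3, 2, 3, 17, 2].

[13; 2, 3, 2, 3, 17, 2]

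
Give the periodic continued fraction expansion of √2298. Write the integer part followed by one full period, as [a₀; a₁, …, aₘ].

a₀ = ⌊√2298⌋ = 47.
With m₀=0, d₀=1 and mₖ₊₁ = dₖaₖ − mₖ, dₖ₊₁ = (n − mₖ₊₁²)/dₖ, aₖ₊₁ = ⌊(a₀+mₖ₊₁)/dₖ₊₁⌋:
  k=1: m=47, d=89, a=1
  k=2: m=42, d=6, a=14
  k=3: m=42, d=89, a=1
  k=4: m=47, d=1, a=94
d=1 and a=2a₀=94 at k=4, so the next step gives (m, d) = (47, 89) again — its k=1 value — and the period has length 4.

[47; 1, 14, 1, 94]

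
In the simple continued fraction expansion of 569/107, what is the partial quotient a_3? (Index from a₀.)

1

569 = 5·107 + 34   →  a_0 = 5
107 = 3·34 + 5   →  a_1 = 3
34 = 6·5 + 4   →  a_2 = 6
5 = 1·4 + 1   →  a_3 = 1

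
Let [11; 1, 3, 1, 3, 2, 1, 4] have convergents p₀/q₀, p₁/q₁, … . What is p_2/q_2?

Using pₖ = aₖpₖ₋₁ + pₖ₋₂, qₖ = aₖqₖ₋₁ + qₖ₋₂ (with p₋₁=1, p₋₂=0, q₋₁=0, q₋₂=1):
  k=0: a=11, p=11, q=1
  k=1: a=1, p=12, q=1
  k=2: a=3, p=47, q=4

47/4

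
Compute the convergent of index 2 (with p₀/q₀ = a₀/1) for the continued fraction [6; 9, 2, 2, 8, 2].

Using pₖ = aₖpₖ₋₁ + pₖ₋₂, qₖ = aₖqₖ₋₁ + qₖ₋₂ (with p₋₁=1, p₋₂=0, q₋₁=0, q₋₂=1):
  k=0: a=6, p=6, q=1
  k=1: a=9, p=55, q=9
  k=2: a=2, p=116, q=19

116/19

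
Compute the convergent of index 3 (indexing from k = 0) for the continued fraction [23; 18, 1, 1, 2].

Using pₖ = aₖpₖ₋₁ + pₖ₋₂, qₖ = aₖqₖ₋₁ + qₖ₋₂ (with p₋₁=1, p₋₂=0, q₋₁=0, q₋₂=1):
  k=0: a=23, p=23, q=1
  k=1: a=18, p=415, q=18
  k=2: a=1, p=438, q=19
  k=3: a=1, p=853, q=37

853/37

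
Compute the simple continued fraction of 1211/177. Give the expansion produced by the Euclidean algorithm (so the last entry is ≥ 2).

[6; 1, 5, 3, 9]

1211 = 6×177 + 149
177 = 1×149 + 28
149 = 5×28 + 9
28 = 3×9 + 1
9 = 9×1 + 0  (stop)
So 1211/177 = [6; 1, 5, 3, 9].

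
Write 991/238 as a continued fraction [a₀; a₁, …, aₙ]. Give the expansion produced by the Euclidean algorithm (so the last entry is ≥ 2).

991 = 4·238 + 39
238 = 6·39 + 4
39 = 9·4 + 3
4 = 1·3 + 1
3 = 3·1 + 0  (stop)
So 991/238 = [4; 6, 9, 1, 3].

[4; 6, 9, 1, 3]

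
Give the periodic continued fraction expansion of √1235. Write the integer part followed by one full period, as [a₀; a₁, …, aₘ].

[35; 7, 70]

a₀ = ⌊√1235⌋ = 35.
With m₀=0, d₀=1 and mₖ₊₁ = dₖaₖ − mₖ, dₖ₊₁ = (n − mₖ₊₁²)/dₖ, aₖ₊₁ = ⌊(a₀+mₖ₊₁)/dₖ₊₁⌋:
  k=1: m=35, d=10, a=7
  k=2: m=35, d=1, a=70
d=1 and a=2a₀=70 at k=2, so the next step gives (m, d) = (35, 10) again — its k=1 value — and the period has length 2.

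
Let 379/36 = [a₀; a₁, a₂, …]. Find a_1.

379 = 10·36 + 19   →  a_0 = 10
36 = 1·19 + 17   →  a_1 = 1

1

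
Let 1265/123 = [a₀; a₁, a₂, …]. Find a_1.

3

1265 = 10·123 + 35   →  a_0 = 10
123 = 3·35 + 18   →  a_1 = 3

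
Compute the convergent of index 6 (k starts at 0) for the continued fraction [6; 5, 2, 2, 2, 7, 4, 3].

Using pₖ = aₖpₖ₋₁ + pₖ₋₂, qₖ = aₖqₖ₋₁ + qₖ₋₂ (with p₋₁=1, p₋₂=0, q₋₁=0, q₋₂=1):
  k=0: a=6, p=6, q=1
  k=1: a=5, p=31, q=5
  k=2: a=2, p=68, q=11
  k=3: a=2, p=167, q=27
  k=4: a=2, p=402, q=65
  k=5: a=7, p=2981, q=482
  k=6: a=4, p=12326, q=1993

12326/1993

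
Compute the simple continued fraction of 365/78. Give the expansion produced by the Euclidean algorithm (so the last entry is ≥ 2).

365 = 4*78 + 53
78 = 1*53 + 25
53 = 2*25 + 3
25 = 8*3 + 1
3 = 3*1 + 0  (stop)
So 365/78 = [4; 1, 2, 8, 3].

[4; 1, 2, 8, 3]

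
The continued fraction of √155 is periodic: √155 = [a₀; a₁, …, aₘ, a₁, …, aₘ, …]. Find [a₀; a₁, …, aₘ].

[12; 2, 4, 2, 24]

a₀ = ⌊√155⌋ = 12.
With m₀=0, d₀=1 and mₖ₊₁ = dₖaₖ − mₖ, dₖ₊₁ = (n − mₖ₊₁²)/dₖ, aₖ₊₁ = ⌊(a₀+mₖ₊₁)/dₖ₊₁⌋:
  k=1: m=12, d=11, a=2
  k=2: m=10, d=5, a=4
  k=3: m=10, d=11, a=2
  k=4: m=12, d=1, a=24
d=1 and a=2a₀=24 at k=4, so the next step gives (m, d) = (12, 11) again — its k=1 value — and the period has length 4.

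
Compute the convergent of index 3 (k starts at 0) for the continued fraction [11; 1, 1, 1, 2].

Using pₖ = aₖpₖ₋₁ + pₖ₋₂, qₖ = aₖqₖ₋₁ + qₖ₋₂ (with p₋₁=1, p₋₂=0, q₋₁=0, q₋₂=1):
  k=0: a=11, p=11, q=1
  k=1: a=1, p=12, q=1
  k=2: a=1, p=23, q=2
  k=3: a=1, p=35, q=3

35/3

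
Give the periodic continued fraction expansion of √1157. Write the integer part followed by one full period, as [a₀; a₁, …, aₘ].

[34; 68]

a₀ = ⌊√1157⌋ = 34.
With m₀=0, d₀=1 and mₖ₊₁ = dₖaₖ − mₖ, dₖ₊₁ = (n − mₖ₊₁²)/dₖ, aₖ₊₁ = ⌊(a₀+mₖ₊₁)/dₖ₊₁⌋:
  k=1: m=34, d=1, a=68
d=1 and a=2a₀=68 at k=1, so the next step gives (m, d) = (34, 1) again — its k=1 value — and the period has length 1.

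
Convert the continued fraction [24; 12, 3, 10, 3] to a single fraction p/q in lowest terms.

Fold from the inside: start with 3/1.
  10 + 1/3 = 31/3
  3 + 3/31 = 96/31
  12 + 31/96 = 1183/96
  24 + 96/1183 = 28488/1183

28488/1183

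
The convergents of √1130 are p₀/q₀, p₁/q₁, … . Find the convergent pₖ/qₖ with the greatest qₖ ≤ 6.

168/5

√1130 = [33; 1, 1, 1, 1, 1, 1, 66, …] (period length 7).
Convergents:
  p_0/q_0 = 33/1
  p_1/q_1 = 34/1
  p_2/q_2 = 67/2
  p_3/q_3 = 101/3
  p_4/q_4 = 168/5
  p_5/q_5 = 269/8
q_4 = 5 ≤ 6 < 8 = q_5, so the answer is 168/5.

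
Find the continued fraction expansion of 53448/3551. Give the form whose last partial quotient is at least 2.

53448 = 15·3551 + 183
3551 = 19·183 + 74
183 = 2·74 + 35
74 = 2·35 + 4
35 = 8·4 + 3
4 = 1·3 + 1
3 = 3·1 + 0  (stop)
So 53448/3551 = [15; 19, 2, 2, 8, 1, 3].

[15; 19, 2, 2, 8, 1, 3]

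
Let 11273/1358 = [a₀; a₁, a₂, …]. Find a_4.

5

11273 = 8·1358 + 409   →  a_0 = 8
1358 = 3·409 + 131   →  a_1 = 3
409 = 3·131 + 16   →  a_2 = 3
131 = 8·16 + 3   →  a_3 = 8
16 = 5·3 + 1   →  a_4 = 5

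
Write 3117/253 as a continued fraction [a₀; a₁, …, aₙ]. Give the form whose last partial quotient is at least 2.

3117 = 12×253 + 81
253 = 3×81 + 10
81 = 8×10 + 1
10 = 10×1 + 0  (stop)
So 3117/253 = [12; 3, 8, 10].

[12; 3, 8, 10]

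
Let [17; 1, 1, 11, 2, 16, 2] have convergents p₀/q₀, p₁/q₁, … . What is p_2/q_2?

Using pₖ = aₖpₖ₋₁ + pₖ₋₂, qₖ = aₖqₖ₋₁ + qₖ₋₂ (with p₋₁=1, p₋₂=0, q₋₁=0, q₋₂=1):
  k=0: a=17, p=17, q=1
  k=1: a=1, p=18, q=1
  k=2: a=1, p=35, q=2

35/2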